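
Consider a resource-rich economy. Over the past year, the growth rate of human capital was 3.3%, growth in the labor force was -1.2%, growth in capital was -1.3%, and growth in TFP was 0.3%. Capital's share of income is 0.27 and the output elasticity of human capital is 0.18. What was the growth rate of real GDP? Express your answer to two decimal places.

-0.12%

Labor's share = 1 − 0.27 − 0.18 = 0.55.
Capital: 0.27 × (-1.3) = -0.351 pp.
Human capital: 0.18 × 3.3 = 0.594 pp.
The labor force: 0.55 × (-1.2) = -0.66 pp.
Output growth = 0.3 + (-0.417) = -0.117%.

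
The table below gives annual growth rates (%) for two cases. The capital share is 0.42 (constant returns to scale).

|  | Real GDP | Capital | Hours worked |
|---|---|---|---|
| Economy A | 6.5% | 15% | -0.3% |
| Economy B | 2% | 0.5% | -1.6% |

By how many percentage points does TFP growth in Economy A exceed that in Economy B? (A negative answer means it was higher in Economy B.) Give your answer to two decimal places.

Labor's share = 1 − 0.42 = 0.58.
Economy A: TFP = 6.5 − 6.3 + 0.174 = 0.374%.
Economy B: TFP = 2 − 0.21 + 0.928 = 2.718%.
Difference = 0.374 − (2.718) = -2.344 pp.

-2.34 percentage points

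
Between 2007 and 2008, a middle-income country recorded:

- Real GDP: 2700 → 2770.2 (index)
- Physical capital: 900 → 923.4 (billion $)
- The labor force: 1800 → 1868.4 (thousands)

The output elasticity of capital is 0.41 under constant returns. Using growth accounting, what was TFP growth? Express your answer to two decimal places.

Real GDP growth = (2770.2 − 2700) / 2700 = 2.6%.
Physical capital growth = (923.4 − 900) / 900 = 2.6%.
The labor force growth = (1868.4 − 1800) / 1800 = 3.8%.
Labor's share = 1 − 0.41 = 0.59.
Physical capital: 0.41 × 2.6 = 1.066 pp.
The labor force: 0.59 × 3.8 = 2.242 pp.
TFP growth = 2.6 − 3.308 = -0.708%.

-0.71%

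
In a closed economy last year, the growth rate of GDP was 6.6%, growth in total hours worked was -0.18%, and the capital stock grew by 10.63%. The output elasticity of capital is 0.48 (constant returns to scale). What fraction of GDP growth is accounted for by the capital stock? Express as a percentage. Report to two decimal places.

The capital stock contributed 0.48 × 10.63 = 5.1024 pp.
Share of growth = 5.1024 / 6.6 × 100 = 77.3091%.

77.31%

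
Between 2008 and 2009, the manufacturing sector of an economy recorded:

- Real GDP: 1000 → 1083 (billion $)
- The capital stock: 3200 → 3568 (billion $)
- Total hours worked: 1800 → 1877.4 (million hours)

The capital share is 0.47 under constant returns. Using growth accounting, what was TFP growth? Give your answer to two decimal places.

0.62%

Real GDP growth = (1083 − 1000) / 1000 = 8.3%.
The capital stock growth = (3568 − 3200) / 3200 = 11.5%.
Total hours worked growth = (1877.4 − 1800) / 1800 = 4.3%.
Labor's share = 1 − 0.47 = 0.53.
The capital stock: 0.47 × 11.5 = 5.405 pp.
Total hours worked: 0.53 × 4.3 = 2.279 pp.
TFP growth = 8.3 − 7.684 = 0.616%.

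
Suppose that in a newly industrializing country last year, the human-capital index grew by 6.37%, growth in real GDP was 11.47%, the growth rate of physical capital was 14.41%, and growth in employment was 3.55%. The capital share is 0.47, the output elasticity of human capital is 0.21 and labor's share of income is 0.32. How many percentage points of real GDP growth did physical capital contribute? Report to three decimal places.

Contribution = share × growth = 0.47 × 14.41 = 6.7727 pp.

6.773 percentage points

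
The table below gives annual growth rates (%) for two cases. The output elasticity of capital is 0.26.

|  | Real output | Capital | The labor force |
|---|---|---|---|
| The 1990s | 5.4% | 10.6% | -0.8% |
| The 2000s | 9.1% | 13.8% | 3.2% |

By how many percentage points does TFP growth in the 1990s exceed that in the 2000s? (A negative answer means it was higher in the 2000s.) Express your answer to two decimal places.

0.09 percentage points

Labor's share = 1 − 0.26 = 0.74.
The 1990s: TFP = 5.4 − 2.756 + 0.592 = 3.236%.
The 2000s: TFP = 9.1 − 3.588 − 2.368 = 3.144%.
Difference = 3.236 − (3.144) = 0.092 pp.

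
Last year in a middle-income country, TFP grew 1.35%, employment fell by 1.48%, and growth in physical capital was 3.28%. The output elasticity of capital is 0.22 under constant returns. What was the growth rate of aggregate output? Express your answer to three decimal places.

0.917%

Labor's share = 1 − 0.22 = 0.78.
Physical capital: 0.22 × 3.28 = 0.7216 pp.
Employment: 0.78 × (-1.48) = -1.1544 pp.
Output growth = 1.35 + (-0.4328) = 0.9172%.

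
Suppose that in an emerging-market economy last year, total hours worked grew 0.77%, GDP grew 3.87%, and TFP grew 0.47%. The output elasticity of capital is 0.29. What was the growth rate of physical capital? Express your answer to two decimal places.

Labor's share = 1 − 0.29 = 0.71.
gY = gA + 0.71×0.77 + 0.29×g.
0.29×g = 3.87 − 0.47 − 0.5467 = 2.8533.
g = 2.8533 / 0.29 = 9.839%.

9.84%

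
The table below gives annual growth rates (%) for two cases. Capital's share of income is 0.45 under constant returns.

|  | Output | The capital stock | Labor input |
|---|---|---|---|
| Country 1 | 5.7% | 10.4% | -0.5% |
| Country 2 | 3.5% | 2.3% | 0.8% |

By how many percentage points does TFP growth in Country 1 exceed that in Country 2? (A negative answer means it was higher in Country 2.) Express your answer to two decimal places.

Labor's share = 1 − 0.45 = 0.55.
Country 1: TFP = 5.7 − 4.68 + 0.275 = 1.295%.
Country 2: TFP = 3.5 − 1.035 − 0.44 = 2.025%.
Difference = 1.295 − (2.025) = -0.73 pp.

-0.73 percentage points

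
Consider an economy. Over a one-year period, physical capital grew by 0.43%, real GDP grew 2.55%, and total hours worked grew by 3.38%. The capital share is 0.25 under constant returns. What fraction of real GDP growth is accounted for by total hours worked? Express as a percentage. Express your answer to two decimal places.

Total hours worked accounted for 99.41% of growth.

Labor's share = 1 − 0.25 = 0.75.
Total hours worked contributed 0.75 × 3.38 = 2.535 pp.
Share of growth = 2.535 / 2.55 × 100 = 99.4118%.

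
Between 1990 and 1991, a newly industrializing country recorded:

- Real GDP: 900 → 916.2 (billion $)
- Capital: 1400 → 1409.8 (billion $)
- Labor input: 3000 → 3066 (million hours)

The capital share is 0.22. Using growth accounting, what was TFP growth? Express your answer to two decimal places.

-0.07%

Real GDP growth = (916.2 − 900) / 900 = 1.8%.
Capital growth = (1409.8 − 1400) / 1400 = 0.7%.
Labor input growth = (3066 − 3000) / 3000 = 2.2%.
Labor's share = 1 − 0.22 = 0.78.
Capital: 0.22 × 0.7 = 0.154 pp.
Labor input: 0.78 × 2.2 = 1.716 pp.
TFP growth = 1.8 − 1.87 = -0.07%.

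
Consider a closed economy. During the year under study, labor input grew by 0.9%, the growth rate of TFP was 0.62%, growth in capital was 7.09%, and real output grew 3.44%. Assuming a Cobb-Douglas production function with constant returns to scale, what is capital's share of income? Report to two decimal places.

gY = gA + α·gK + (1−α)·gL, so gY − gA − gL = α(gK − gL).
3.44 − 0.62 − 0.9 = α × (7.09 − 0.9).
1.92 = 6.19 α, so α = 0.3102.

0.31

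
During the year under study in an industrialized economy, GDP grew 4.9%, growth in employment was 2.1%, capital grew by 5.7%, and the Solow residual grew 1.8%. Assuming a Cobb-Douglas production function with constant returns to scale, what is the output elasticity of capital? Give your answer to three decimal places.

gY = gA + α·gK + (1−α)·gL, so gY − gA − gL = α(gK − gL).
4.9 − 1.8 − 2.1 = α × (5.7 − 2.1).
1 = 3.6 α, so α = 0.27778.

0.278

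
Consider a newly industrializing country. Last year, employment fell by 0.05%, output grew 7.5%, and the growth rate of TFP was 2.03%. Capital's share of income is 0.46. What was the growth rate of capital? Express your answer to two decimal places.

11.95%

Labor's share = 1 − 0.46 = 0.54.
gY = gA + 0.54×(-0.05) + 0.46×g.
0.46×g = 7.5 − 2.03 + 0.027 = 5.497.
g = 5.497 / 0.46 = 11.95%.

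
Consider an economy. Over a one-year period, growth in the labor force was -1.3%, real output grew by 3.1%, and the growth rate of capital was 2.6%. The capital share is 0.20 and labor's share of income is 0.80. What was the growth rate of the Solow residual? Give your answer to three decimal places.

3.620%

Labor's share = 1 − 0.2 = 0.8.
Capital: 0.2 × 2.6 = 0.52 pp.
The labor force: 0.8 × (-1.3) = -1.04 pp.
TFP growth = 3.1 + 0.52 = 3.62%.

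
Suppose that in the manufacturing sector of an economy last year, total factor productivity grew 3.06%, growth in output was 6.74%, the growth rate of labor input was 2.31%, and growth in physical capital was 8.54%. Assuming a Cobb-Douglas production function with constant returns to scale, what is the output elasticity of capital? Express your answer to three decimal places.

0.220

gY = gA + α·gK + (1−α)·gL, so gY − gA − gL = α(gK − gL).
6.74 − 3.06 − 2.31 = α × (8.54 − 2.31).
1.37 = 6.23 α, so α = 0.2199.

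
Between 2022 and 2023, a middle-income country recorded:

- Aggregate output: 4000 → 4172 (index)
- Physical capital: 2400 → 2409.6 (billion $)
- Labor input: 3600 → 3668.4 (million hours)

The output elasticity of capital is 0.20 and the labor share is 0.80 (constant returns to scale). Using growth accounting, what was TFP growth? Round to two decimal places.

TFP growth was 2.70%.

Aggregate output growth = (4172 − 4000) / 4000 = 4.3%.
Physical capital growth = (2409.6 − 2400) / 2400 = 0.4%.
Labor input growth = (3668.4 − 3600) / 3600 = 1.9%.
Labor's share = 1 − 0.2 = 0.8.
Physical capital: 0.2 × 0.4 = 0.08 pp.
Labor input: 0.8 × 1.9 = 1.52 pp.
TFP growth = 4.3 − 1.6 = 2.7%.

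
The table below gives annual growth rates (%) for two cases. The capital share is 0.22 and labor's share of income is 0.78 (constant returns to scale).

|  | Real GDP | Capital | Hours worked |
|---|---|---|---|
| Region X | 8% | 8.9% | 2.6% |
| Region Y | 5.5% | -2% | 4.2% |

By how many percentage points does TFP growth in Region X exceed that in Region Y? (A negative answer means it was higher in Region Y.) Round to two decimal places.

Labor's share = 1 − 0.22 = 0.78.
Region X: TFP = 8 − 1.958 − 2.028 = 4.014%.
Region Y: TFP = 5.5 + 0.44 − 3.276 = 2.664%.
Difference = 4.014 − (2.664) = 1.35 pp.

1.35 percentage points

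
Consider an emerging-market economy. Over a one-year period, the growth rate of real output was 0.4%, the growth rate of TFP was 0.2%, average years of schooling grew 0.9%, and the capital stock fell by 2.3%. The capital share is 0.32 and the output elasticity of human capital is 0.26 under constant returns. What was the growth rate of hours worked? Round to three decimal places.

Hours worked growth was 1.671%.

Labor's share = 1 − 0.32 − 0.26 = 0.42.
gY = gA + 0.32×(-2.3) + 0.26×0.9 + 0.42×g.
0.42×g = 0.4 − 0.2 + 0.502 = 0.702.
g = 0.702 / 0.42 = 1.67143%.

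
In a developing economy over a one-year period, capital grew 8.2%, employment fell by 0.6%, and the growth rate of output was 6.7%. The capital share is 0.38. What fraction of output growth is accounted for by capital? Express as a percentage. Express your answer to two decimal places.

Capital accounted for 46.51% of growth.

Capital contributed 0.38 × 8.2 = 3.116 pp.
Share of growth = 3.116 / 6.7 × 100 = 46.5075%.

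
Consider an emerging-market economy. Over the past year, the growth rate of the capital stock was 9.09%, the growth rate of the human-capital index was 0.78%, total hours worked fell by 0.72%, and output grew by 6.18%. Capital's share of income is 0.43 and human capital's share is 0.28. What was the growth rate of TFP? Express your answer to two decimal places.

TFP growth was 2.26%.

Labor's share = 1 − 0.43 − 0.28 = 0.29.
The capital stock: 0.43 × 9.09 = 3.9087 pp.
The human-capital index: 0.28 × 0.78 = 0.2184 pp.
Total hours worked: 0.29 × (-0.72) = -0.2088 pp.
TFP growth = 6.18 − 3.9183 = 2.2617%.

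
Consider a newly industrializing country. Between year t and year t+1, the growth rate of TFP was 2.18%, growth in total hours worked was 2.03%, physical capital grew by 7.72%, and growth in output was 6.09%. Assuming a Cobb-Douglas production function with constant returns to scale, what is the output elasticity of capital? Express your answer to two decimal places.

The output elasticity of capital is 0.33.

gY = gA + α·gK + (1−α)·gL, so gY − gA − gL = α(gK − gL).
6.09 − 2.18 − 2.03 = α × (7.72 − 2.03).
1.88 = 5.69 α, so α = 0.3304.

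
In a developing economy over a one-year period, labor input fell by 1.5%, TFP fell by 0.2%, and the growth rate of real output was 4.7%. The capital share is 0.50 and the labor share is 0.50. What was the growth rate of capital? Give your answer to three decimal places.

Labor's share = 1 − 0.5 = 0.5.
gY = gA + 0.5×(-1.5) + 0.5×g.
0.5×g = 4.7 + 0.2 + 0.75 = 5.65.
g = 5.65 / 0.5 = 11.3%.

Capital growth was 11.300%.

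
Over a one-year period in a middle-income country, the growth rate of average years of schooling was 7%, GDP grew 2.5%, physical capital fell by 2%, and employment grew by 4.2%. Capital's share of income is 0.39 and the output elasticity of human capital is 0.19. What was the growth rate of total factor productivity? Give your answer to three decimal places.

Labor's share = 1 − 0.39 − 0.19 = 0.42.
Physical capital: 0.39 × (-2) = -0.78 pp.
Average years of schooling: 0.19 × 7 = 1.33 pp.
Employment: 0.42 × 4.2 = 1.764 pp.
TFP growth = 2.5 − 2.314 = 0.186%.

Total factor productivity grew 0.186%.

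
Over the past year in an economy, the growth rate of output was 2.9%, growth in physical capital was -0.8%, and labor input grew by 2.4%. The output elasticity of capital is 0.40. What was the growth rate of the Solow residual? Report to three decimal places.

Labor's share = 1 − 0.4 = 0.6.
Physical capital: 0.4 × (-0.8) = -0.32 pp.
Labor input: 0.6 × 2.4 = 1.44 pp.
TFP growth = 2.9 − 1.12 = 1.78%.

1.780%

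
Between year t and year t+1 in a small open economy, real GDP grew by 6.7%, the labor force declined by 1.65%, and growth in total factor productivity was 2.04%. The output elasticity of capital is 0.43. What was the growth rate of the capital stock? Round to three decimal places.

Labor's share = 1 − 0.43 = 0.57.
gY = gA + 0.57×(-1.65) + 0.43×g.
0.43×g = 6.7 − 2.04 + 0.9405 = 5.6005.
g = 5.6005 / 0.43 = 13.02442%.

13.024%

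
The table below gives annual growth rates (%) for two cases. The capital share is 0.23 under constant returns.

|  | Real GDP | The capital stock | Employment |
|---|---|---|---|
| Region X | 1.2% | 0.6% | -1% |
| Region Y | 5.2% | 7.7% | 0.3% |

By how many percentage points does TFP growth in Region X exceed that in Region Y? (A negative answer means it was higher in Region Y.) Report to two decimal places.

Labor's share = 1 − 0.23 = 0.77.
Region X: TFP = 1.2 − 0.138 + 0.77 = 1.832%.
Region Y: TFP = 5.2 − 1.771 − 0.231 = 3.198%.
Difference = 1.832 − (3.198) = -1.366 pp.

-1.37 percentage points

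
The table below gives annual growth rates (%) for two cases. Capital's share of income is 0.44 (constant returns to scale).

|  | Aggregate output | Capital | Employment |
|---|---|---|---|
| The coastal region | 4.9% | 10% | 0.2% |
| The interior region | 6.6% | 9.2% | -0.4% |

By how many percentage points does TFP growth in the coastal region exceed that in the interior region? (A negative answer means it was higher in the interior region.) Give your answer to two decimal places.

Labor's share = 1 − 0.44 = 0.56.
The coastal region: TFP = 4.9 − 4.4 − 0.112 = 0.388%.
The interior region: TFP = 6.6 − 4.048 + 0.224 = 2.776%.
Difference = 0.388 − (2.776) = -2.388 pp.

-2.39 percentage points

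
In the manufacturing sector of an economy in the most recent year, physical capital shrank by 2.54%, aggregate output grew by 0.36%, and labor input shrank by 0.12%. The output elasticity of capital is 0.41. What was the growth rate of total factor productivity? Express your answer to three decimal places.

1.472%

Labor's share = 1 − 0.41 = 0.59.
Physical capital: 0.41 × (-2.54) = -1.0414 pp.
Labor input: 0.59 × (-0.12) = -0.0708 pp.
TFP growth = 0.36 + 1.1122 = 1.4722%.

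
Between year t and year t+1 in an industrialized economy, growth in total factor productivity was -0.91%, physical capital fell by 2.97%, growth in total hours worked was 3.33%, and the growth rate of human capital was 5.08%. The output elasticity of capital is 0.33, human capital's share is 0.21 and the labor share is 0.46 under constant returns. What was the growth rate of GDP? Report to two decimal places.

0.71%

Labor's share = 1 − 0.33 − 0.21 = 0.46.
Physical capital: 0.33 × (-2.97) = -0.9801 pp.
Human capital: 0.21 × 5.08 = 1.0668 pp.
Total hours worked: 0.46 × 3.33 = 1.5318 pp.
Output growth = -0.91 + 1.6185 = 0.7085%.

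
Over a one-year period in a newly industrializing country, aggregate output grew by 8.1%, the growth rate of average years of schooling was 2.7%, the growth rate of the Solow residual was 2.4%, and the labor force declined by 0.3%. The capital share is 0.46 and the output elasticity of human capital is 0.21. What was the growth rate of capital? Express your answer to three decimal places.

Labor's share = 1 − 0.46 − 0.21 = 0.33.
gY = gA + 0.21×2.7 + 0.33×(-0.3) + 0.46×g.
0.46×g = 8.1 − 2.4 − 0.468 = 5.232.
g = 5.232 / 0.46 = 11.37391%.

11.374%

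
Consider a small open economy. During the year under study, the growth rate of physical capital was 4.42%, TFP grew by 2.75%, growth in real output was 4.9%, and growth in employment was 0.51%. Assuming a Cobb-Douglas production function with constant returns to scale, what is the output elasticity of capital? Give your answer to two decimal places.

gY = gA + α·gK + (1−α)·gL, so gY − gA − gL = α(gK − gL).
4.9 − 2.75 − 0.51 = α × (4.42 − 0.51).
1.64 = 3.91 α, so α = 0.4194.

The output elasticity of capital is 0.42.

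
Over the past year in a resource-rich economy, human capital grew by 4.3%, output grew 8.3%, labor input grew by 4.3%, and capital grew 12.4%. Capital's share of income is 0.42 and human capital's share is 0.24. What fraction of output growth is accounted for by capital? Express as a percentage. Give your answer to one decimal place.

Capital contributed 0.42 × 12.4 = 5.208 pp.
Share of growth = 5.208 / 8.3 × 100 = 62.747%.

62.7%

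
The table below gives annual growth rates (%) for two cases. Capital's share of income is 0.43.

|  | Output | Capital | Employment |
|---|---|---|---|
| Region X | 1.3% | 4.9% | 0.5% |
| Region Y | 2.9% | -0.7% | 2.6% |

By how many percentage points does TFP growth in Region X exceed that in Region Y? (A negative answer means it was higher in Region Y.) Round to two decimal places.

Labor's share = 1 − 0.43 = 0.57.
Region X: TFP = 1.3 − 2.107 − 0.285 = -1.092%.
Region Y: TFP = 2.9 + 0.301 − 1.482 = 1.719%.
Difference = -1.092 − (1.719) = -2.811 pp.

-2.81 percentage points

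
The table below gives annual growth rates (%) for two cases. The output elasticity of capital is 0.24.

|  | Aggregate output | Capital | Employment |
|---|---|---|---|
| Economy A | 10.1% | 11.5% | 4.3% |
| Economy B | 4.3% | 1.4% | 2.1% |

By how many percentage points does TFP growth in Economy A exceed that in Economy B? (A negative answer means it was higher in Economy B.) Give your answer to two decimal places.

Labor's share = 1 − 0.24 = 0.76.
Economy A: TFP = 10.1 − 2.76 − 3.268 = 4.072%.
Economy B: TFP = 4.3 − 0.336 − 1.596 = 2.368%.
Difference = 4.072 − (2.368) = 1.704 pp.

1.70 percentage points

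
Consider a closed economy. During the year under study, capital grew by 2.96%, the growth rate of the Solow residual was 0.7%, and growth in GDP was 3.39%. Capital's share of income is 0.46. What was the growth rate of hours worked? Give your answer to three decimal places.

Labor's share = 1 − 0.46 = 0.54.
gY = gA + 0.46×2.96 + 0.54×g.
0.54×g = 3.39 − 0.7 − 1.3616 = 1.3284.
g = 1.3284 / 0.54 = 2.46%.

2.460%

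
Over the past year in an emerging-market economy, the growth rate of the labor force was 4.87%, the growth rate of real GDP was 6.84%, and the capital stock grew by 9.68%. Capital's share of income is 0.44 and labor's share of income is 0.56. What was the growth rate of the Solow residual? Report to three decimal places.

Labor's share = 1 − 0.44 = 0.56.
The capital stock: 0.44 × 9.68 = 4.2592 pp.
The labor force: 0.56 × 4.87 = 2.7272 pp.
TFP growth = 6.84 − 6.9864 = -0.1464%.

-0.146%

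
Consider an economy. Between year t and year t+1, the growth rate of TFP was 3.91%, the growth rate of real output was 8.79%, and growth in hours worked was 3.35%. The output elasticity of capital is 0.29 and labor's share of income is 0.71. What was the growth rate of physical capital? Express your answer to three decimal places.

Physical capital grew 8.626%.

Labor's share = 1 − 0.29 = 0.71.
gY = gA + 0.71×3.35 + 0.29×g.
0.29×g = 8.79 − 3.91 − 2.3785 = 2.5015.
g = 2.5015 / 0.29 = 8.62586%.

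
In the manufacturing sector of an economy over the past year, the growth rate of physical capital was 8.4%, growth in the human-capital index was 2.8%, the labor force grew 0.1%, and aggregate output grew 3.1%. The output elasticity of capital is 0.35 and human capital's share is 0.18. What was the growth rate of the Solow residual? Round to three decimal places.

-0.391%

Labor's share = 1 − 0.35 − 0.18 = 0.47.
Physical capital: 0.35 × 8.4 = 2.94 pp.
The human-capital index: 0.18 × 2.8 = 0.504 pp.
The labor force: 0.47 × 0.1 = 0.047 pp.
TFP growth = 3.1 − 3.491 = -0.391%.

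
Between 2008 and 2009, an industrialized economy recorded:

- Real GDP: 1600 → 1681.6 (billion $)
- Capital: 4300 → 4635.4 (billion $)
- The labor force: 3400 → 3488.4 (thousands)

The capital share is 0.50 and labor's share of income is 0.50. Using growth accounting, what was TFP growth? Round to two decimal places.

-0.10%

Real GDP growth = (1681.6 − 1600) / 1600 = 5.1%.
Capital growth = (4635.4 − 4300) / 4300 = 7.8%.
The labor force growth = (3488.4 − 3400) / 3400 = 2.6%.
Labor's share = 1 − 0.5 = 0.5.
Capital: 0.5 × 7.8 = 3.9 pp.
The labor force: 0.5 × 2.6 = 1.3 pp.
TFP growth = 5.1 − 5.2 = -0.1%.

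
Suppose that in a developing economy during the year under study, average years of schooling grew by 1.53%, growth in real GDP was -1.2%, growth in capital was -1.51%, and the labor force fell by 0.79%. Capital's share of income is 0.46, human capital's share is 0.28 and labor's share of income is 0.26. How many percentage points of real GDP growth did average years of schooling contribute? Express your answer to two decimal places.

0.43

Contribution = share × growth = 0.28 × 1.53 = 0.4284 pp.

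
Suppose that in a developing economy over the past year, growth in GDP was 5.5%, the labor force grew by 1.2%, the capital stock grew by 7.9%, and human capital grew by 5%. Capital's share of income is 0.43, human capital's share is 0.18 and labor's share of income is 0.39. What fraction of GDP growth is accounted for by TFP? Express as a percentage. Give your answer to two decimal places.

13.36%

Labor's share = 1 − 0.43 − 0.18 = 0.39.
The capital stock: 0.43 × 7.9 = 3.397 pp.
Human capital: 0.18 × 5 = 0.9 pp.
The labor force: 0.39 × 1.2 = 0.468 pp.
TFP growth = 5.5 − 4.765 = 0.735%.
TFP share of growth = 0.735 / 5.5 × 100 = 13.3636%.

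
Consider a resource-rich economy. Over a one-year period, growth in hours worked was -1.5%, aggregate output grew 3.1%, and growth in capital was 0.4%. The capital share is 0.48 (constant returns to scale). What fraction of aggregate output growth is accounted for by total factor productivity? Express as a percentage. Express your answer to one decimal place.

Labor's share = 1 − 0.48 = 0.52.
Capital: 0.48 × 0.4 = 0.192 pp.
Hours worked: 0.52 × (-1.5) = -0.78 pp.
TFP growth = 3.1 + 0.588 = 3.688%.
TFP share of growth = 3.688 / 3.1 × 100 = 118.968%.

119.0%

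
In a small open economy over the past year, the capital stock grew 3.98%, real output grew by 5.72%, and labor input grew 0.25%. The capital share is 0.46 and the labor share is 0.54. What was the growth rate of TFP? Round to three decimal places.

TFP grew 3.754%.

Labor's share = 1 − 0.46 = 0.54.
The capital stock: 0.46 × 3.98 = 1.8308 pp.
Labor input: 0.54 × 0.25 = 0.135 pp.
TFP growth = 5.72 − 1.9658 = 3.7542%.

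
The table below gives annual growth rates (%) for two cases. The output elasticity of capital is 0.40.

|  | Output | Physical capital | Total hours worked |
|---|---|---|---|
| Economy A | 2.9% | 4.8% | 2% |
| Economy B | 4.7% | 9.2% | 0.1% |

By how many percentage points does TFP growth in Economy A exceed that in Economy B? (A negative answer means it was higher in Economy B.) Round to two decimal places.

-1.18 percentage points

Labor's share = 1 − 0.4 = 0.6.
Economy A: TFP = 2.9 − 1.92 − 1.2 = -0.22%.
Economy B: TFP = 4.7 − 3.68 − 0.06 = 0.96%.
Difference = -0.22 − (0.96) = -1.18 pp.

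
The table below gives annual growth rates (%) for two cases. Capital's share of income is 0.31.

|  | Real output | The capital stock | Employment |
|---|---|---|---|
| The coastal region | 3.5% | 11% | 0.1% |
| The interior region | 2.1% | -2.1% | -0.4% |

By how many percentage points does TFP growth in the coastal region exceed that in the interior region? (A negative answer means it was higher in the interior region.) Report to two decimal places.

Labor's share = 1 − 0.31 = 0.69.
The coastal region: TFP = 3.5 − 3.41 − 0.069 = 0.021%.
The interior region: TFP = 2.1 + 0.651 + 0.276 = 3.027%.
Difference = 0.021 − (3.027) = -3.006 pp.

-3.01 percentage points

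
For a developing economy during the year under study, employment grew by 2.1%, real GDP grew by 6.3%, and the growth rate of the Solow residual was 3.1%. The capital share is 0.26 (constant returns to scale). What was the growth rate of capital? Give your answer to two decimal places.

Labor's share = 1 − 0.26 = 0.74.
gY = gA + 0.74×2.1 + 0.26×g.
0.26×g = 6.3 − 3.1 − 1.554 = 1.646.
g = 1.646 / 0.26 = 6.3308%.

Capital grew 6.33%.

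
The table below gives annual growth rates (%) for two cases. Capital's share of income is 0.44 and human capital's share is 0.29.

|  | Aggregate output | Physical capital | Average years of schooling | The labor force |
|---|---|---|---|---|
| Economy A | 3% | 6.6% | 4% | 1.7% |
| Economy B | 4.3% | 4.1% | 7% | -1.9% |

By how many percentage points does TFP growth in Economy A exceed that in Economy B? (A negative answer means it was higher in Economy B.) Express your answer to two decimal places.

Labor's share = 1 − 0.44 − 0.29 = 0.27.
Economy A: TFP = 3 − 2.904 − 1.16 − 0.459 = -1.523%.
Economy B: TFP = 4.3 − 1.804 − 2.03 + 0.513 = 0.979%.
Difference = -1.523 − (0.979) = -2.502 pp.

-2.50 percentage points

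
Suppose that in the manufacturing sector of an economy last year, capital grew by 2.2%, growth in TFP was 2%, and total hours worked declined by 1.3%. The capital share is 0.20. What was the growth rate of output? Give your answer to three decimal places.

1.400%

Labor's share = 1 − 0.2 = 0.8.
Capital: 0.2 × 2.2 = 0.44 pp.
Total hours worked: 0.8 × (-1.3) = -1.04 pp.
Output growth = 2 + (-0.6) = 1.4%.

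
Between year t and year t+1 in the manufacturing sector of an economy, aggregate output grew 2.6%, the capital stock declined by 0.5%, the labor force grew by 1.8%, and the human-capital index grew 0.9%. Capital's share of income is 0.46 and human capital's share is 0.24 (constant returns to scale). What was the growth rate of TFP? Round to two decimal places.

Labor's share = 1 − 0.46 − 0.24 = 0.3.
The capital stock: 0.46 × (-0.5) = -0.23 pp.
The human-capital index: 0.24 × 0.9 = 0.216 pp.
The labor force: 0.3 × 1.8 = 0.54 pp.
TFP growth = 2.6 − 0.526 = 2.074%.

2.07%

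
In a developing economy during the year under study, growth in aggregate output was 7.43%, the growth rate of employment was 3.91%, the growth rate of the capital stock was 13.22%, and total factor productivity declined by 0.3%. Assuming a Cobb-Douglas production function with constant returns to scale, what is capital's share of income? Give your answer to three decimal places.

α = 0.410

gY = gA + α·gK + (1−α)·gL, so gY − gA − gL = α(gK − gL).
7.43 + 0.3 − 3.91 = α × (13.22 − 3.91).
3.82 = 9.31 α, so α = 0.41031.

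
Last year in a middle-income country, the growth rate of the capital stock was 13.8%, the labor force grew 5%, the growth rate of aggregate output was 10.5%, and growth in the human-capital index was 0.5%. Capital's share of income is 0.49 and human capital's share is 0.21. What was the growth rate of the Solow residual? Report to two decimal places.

The Solow residual grew 2.13%.

Labor's share = 1 − 0.49 − 0.21 = 0.3.
The capital stock: 0.49 × 13.8 = 6.762 pp.
The human-capital index: 0.21 × 0.5 = 0.105 pp.
The labor force: 0.3 × 5 = 1.5 pp.
TFP growth = 10.5 − 8.367 = 2.133%.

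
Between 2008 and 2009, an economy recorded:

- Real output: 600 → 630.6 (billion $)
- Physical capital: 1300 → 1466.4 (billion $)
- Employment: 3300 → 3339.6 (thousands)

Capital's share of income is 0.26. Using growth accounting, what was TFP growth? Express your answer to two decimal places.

0.88%

Real output growth = (630.6 − 600) / 600 = 5.1%.
Physical capital growth = (1466.4 − 1300) / 1300 = 12.8%.
Employment growth = (3339.6 − 3300) / 3300 = 1.2%.
Labor's share = 1 − 0.26 = 0.74.
Physical capital: 0.26 × 12.8 = 3.328 pp.
Employment: 0.74 × 1.2 = 0.888 pp.
TFP growth = 5.1 − 4.216 = 0.884%.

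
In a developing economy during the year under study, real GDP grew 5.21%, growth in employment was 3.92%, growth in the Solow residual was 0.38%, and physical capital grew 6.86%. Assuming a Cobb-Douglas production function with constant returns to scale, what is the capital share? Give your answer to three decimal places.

gY = gA + α·gK + (1−α)·gL, so gY − gA − gL = α(gK − gL).
5.21 − 0.38 − 3.92 = α × (6.86 − 3.92).
0.91 = 2.94 α, so α = 0.30952.

The capital share is 0.310.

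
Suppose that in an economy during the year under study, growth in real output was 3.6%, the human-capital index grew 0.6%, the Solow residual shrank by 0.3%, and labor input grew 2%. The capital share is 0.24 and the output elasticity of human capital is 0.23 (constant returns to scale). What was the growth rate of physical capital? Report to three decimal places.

Labor's share = 1 − 0.24 − 0.23 = 0.53.
gY = gA + 0.23×0.6 + 0.53×2 + 0.24×g.
0.24×g = 3.6 + 0.3 − 1.198 = 2.702.
g = 2.702 / 0.24 = 11.25833%.

Physical capital growth was 11.258%.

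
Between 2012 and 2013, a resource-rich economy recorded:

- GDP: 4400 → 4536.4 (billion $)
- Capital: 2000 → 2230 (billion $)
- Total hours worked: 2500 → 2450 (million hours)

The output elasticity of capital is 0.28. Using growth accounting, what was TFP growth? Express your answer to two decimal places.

GDP growth = (4536.4 − 4400) / 4400 = 3.1%.
Capital growth = (2230 − 2000) / 2000 = 11.5%.
Total hours worked growth = (2450 − 2500) / 2500 = -2%.
Labor's share = 1 − 0.28 = 0.72.
Capital: 0.28 × 11.5 = 3.22 pp.
Total hours worked: 0.72 × (-2) = -1.44 pp.
TFP growth = 3.1 − 1.78 = 1.32%.

1.32%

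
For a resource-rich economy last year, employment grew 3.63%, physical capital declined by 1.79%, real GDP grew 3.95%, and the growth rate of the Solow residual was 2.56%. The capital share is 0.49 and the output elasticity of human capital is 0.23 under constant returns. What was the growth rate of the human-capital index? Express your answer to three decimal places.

Labor's share = 1 − 0.49 − 0.23 = 0.28.
gY = gA + 0.49×(-1.79) + 0.28×3.63 + 0.23×g.
0.23×g = 3.95 − 2.56 − 0.1393 = 1.2507.
g = 1.2507 / 0.23 = 5.43783%.

5.438%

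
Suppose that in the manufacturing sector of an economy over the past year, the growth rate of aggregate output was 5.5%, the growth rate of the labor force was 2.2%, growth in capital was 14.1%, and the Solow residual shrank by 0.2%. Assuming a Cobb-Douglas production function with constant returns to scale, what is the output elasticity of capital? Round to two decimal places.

0.29

gY = gA + α·gK + (1−α)·gL, so gY − gA − gL = α(gK − gL).
5.5 + 0.2 − 2.2 = α × (14.1 − 2.2).
3.5 = 11.9 α, so α = 0.2941.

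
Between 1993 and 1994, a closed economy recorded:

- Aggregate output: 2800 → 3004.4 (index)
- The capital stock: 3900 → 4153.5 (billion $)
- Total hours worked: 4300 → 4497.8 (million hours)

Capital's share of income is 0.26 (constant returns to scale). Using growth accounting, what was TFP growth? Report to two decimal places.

Aggregate output growth = (3004.4 − 2800) / 2800 = 7.3%.
The capital stock growth = (4153.5 − 3900) / 3900 = 6.5%.
Total hours worked growth = (4497.8 − 4300) / 4300 = 4.6%.
Labor's share = 1 − 0.26 = 0.74.
The capital stock: 0.26 × 6.5 = 1.69 pp.
Total hours worked: 0.74 × 4.6 = 3.404 pp.
TFP growth = 7.3 − 5.094 = 2.206%.

2.21%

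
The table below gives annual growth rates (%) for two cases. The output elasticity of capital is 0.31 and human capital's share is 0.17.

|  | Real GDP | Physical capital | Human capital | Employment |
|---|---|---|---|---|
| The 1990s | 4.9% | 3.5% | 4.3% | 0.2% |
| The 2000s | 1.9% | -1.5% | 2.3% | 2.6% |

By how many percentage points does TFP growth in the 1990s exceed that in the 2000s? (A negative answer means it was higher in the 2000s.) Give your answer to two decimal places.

2.36 percentage points

Labor's share = 1 − 0.31 − 0.17 = 0.52.
The 1990s: TFP = 4.9 − 1.085 − 0.731 − 0.104 = 2.98%.
The 2000s: TFP = 1.9 + 0.465 − 0.391 − 1.352 = 0.622%.
Difference = 2.98 − (0.622) = 2.358 pp.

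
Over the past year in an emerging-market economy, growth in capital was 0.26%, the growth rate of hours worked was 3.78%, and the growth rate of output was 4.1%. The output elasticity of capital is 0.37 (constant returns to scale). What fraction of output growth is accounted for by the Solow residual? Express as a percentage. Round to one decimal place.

Labor's share = 1 − 0.37 = 0.63.
Capital: 0.37 × 0.26 = 0.0962 pp.
Hours worked: 0.63 × 3.78 = 2.3814 pp.
TFP growth = 4.1 − 2.4776 = 1.6224%.
TFP share of growth = 1.6224 / 4.1 × 100 = 39.571%.

The Solow residual accounted for 39.6% of growth.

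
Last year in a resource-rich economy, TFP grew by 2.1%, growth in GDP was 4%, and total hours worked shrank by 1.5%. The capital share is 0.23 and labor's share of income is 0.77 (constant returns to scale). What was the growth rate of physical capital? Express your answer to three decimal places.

Physical capital growth was 13.283%.

Labor's share = 1 − 0.23 = 0.77.
gY = gA + 0.77×(-1.5) + 0.23×g.
0.23×g = 4 − 2.1 + 1.155 = 3.055.
g = 3.055 / 0.23 = 13.28261%.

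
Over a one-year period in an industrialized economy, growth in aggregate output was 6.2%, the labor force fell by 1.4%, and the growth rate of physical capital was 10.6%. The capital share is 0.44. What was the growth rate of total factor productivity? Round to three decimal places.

Labor's share = 1 − 0.44 = 0.56.
Physical capital: 0.44 × 10.6 = 4.664 pp.
The labor force: 0.56 × (-1.4) = -0.784 pp.
TFP growth = 6.2 − 3.88 = 2.32%.

Total factor productivity growth was 2.320%.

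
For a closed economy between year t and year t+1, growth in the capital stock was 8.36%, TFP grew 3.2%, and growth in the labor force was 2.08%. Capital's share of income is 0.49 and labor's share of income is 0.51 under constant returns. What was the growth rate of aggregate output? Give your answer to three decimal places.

Aggregate output grew 8.357%.

Labor's share = 1 − 0.49 = 0.51.
The capital stock: 0.49 × 8.36 = 4.0964 pp.
The labor force: 0.51 × 2.08 = 1.0608 pp.
Output growth = 3.2 + 5.1572 = 8.3572%.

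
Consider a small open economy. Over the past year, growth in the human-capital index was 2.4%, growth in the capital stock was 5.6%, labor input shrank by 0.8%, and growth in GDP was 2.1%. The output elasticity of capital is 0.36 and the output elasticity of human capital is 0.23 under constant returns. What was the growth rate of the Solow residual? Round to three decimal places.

Labor's share = 1 − 0.36 − 0.23 = 0.41.
The capital stock: 0.36 × 5.6 = 2.016 pp.
The human-capital index: 0.23 × 2.4 = 0.552 pp.
Labor input: 0.41 × (-0.8) = -0.328 pp.
TFP growth = 2.1 − 2.24 = -0.14%.

-0.140%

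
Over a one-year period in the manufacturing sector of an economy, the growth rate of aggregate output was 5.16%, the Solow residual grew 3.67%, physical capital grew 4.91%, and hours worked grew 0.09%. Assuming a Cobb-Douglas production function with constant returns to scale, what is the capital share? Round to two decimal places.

gY = gA + α·gK + (1−α)·gL, so gY − gA − gL = α(gK − gL).
5.16 − 3.67 − 0.09 = α × (4.91 − 0.09).
1.4 = 4.82 α, so α = 0.2905.

α = 0.29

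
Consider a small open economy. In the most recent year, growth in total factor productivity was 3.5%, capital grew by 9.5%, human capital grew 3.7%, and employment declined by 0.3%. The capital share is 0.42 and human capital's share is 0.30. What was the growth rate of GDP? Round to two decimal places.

8.52%

Labor's share = 1 − 0.42 − 0.3 = 0.28.
Capital: 0.42 × 9.5 = 3.99 pp.
Human capital: 0.3 × 3.7 = 1.11 pp.
Employment: 0.28 × (-0.3) = -0.084 pp.
Output growth = 3.5 + 5.016 = 8.516%.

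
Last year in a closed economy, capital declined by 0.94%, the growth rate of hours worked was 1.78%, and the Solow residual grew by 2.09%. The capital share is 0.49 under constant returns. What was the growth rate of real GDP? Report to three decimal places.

Real GDP growth was 2.537%.

Labor's share = 1 − 0.49 = 0.51.
Capital: 0.49 × (-0.94) = -0.4606 pp.
Hours worked: 0.51 × 1.78 = 0.9078 pp.
Output growth = 2.09 + 0.4472 = 2.5372%.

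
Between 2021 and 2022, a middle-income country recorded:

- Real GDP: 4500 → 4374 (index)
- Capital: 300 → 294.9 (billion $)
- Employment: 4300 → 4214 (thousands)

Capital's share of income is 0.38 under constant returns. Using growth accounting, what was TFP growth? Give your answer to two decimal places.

-0.91%

Real GDP growth = (4374 − 4500) / 4500 = -2.8%.
Capital growth = (294.9 − 300) / 300 = -1.7%.
Employment growth = (4214 − 4300) / 4300 = -2%.
Labor's share = 1 − 0.38 = 0.62.
Capital: 0.38 × (-1.7) = -0.646 pp.
Employment: 0.62 × (-2) = -1.24 pp.
TFP growth = -2.8 + 1.886 = -0.914%.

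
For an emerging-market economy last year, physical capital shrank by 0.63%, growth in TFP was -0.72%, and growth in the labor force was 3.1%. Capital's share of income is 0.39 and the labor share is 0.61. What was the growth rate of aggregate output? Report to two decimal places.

Aggregate output growth was 0.93%.

Labor's share = 1 − 0.39 = 0.61.
Physical capital: 0.39 × (-0.63) = -0.2457 pp.
The labor force: 0.61 × 3.1 = 1.891 pp.
Output growth = -0.72 + 1.6453 = 0.9253%.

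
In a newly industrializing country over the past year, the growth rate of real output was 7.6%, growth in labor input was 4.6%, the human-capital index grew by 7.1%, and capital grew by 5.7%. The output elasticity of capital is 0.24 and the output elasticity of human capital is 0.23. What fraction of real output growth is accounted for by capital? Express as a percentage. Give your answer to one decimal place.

Capital contributed 0.24 × 5.7 = 1.368 pp.
Share of growth = 1.368 / 7.6 × 100 = 18%.

Capital accounted for 18.0% of growth.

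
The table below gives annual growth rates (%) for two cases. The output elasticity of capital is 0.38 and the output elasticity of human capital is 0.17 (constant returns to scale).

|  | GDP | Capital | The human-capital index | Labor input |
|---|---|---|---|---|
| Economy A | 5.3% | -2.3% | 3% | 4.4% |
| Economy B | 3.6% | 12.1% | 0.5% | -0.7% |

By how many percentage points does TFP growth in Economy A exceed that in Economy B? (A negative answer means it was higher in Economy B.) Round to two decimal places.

Labor's share = 1 − 0.38 − 0.17 = 0.45.
Economy A: TFP = 5.3 + 0.874 − 0.51 − 1.98 = 3.684%.
Economy B: TFP = 3.6 − 4.598 − 0.085 + 0.315 = -0.768%.
Difference = 3.684 − (-0.768) = 4.452 pp.

4.45 percentage points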